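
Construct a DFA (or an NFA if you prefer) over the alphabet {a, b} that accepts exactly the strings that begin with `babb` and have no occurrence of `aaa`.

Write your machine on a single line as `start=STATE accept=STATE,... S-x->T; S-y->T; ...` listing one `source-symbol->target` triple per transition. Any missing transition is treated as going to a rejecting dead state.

Build one automaton per condition and run them in lockstep. One (6 states) tracks whether the input so far still matches the prefix `babb`; the other (4 states) tracks partial matches of the forbidden pattern `aaa`. Each combined state is a pair, one component from each; accept when both components accept. After merging equivalent states the machine shrinks.
8 states suffice.
        a   b  
>  q0   q1  q2 
   q1   q1  q1 
   q2   q3  q1 
   q3   q1  q4 
   q4   q1  q5 
 * q5   q6  q5 
 * q6   q7  q5 
 * q7   q1  q5 
(> = start, * = accepting)

start=q0; accept=q5,q6,q7; q0-a->q1; q0-b->q2; q1-a->q1; q1-b->q1; q2-a->q3; q2-b->q1; q3-a->q1; q3-b->q4; q4-a->q1; q4-b->q5; q5-a->q6; q5-b->q5; q6-a->q7; q6-b->q5; q7-a->q1; q7-b->q5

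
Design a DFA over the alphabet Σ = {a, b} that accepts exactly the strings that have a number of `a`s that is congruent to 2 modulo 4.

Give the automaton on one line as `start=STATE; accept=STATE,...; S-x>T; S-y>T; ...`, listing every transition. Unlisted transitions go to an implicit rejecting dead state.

start=S0; accept=S2; S0-a>S1; S0-b>S0; S1-a>S2; S1-b>S1; S2-a>S3; S2-b>S2; S3-a>S0; S3-b>S3

Keep the running count of `a`s modulo 4: each `a` advances along the cycle S0 → S1 → S2 → S3 → S0 while other symbols loop. Accept at S2.
With 4 states:
        a   b  
>  S0   S1  S0 
   S1   S2  S1 
 * S2   S3  S2 
   S3   S0  S3 
(> = start, * = accepting)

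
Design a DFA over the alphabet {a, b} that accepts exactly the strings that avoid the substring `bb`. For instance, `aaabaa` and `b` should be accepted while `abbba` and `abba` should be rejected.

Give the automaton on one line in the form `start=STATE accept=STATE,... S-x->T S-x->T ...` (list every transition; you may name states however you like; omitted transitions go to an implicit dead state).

Track partial matches of the forbidden pattern `bb`. State q2 is a dead state reached once `bb` has occurred; every other state accepts. q0 means no part of `bb` is currently matched.
3 states suffice.
        a   b  
>* q0   q0  q1 
 * q1   q0  q2 
   q2   q2  q2 
(> = start, * = accepting)

start=q0 accept=q0,q1 q0-a->q0 q0-b->q1 q1-a->q0 q1-b->q2 q2-a->q2 q2-b->q2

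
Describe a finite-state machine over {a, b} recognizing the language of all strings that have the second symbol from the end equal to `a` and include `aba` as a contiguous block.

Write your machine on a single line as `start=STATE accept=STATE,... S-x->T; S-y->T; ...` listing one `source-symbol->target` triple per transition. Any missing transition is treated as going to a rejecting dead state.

Run two small machines in parallel and take their product. One (7 states) tracks the last 2 symbols read; the other (4 states) tracks whether and how much of `aba` has been seen. Each combined state is a pair, one component from each; accept when both components accept. Equivalent product states are then merged.
        a   b  
>  q0   q1  q0 
   q1   q1  q2 
   q2   q3  q0 
   q3   q4  q5 
 * q4   q4  q5 
 * q5   q3  q6 
   q6   q3  q6 
(> = start, * = accepting)

start=q0; accept=q4,q5; q0-a->q1; q0-b->q0; q1-a->q1; q1-b->q2; q2-a->q3; q2-b->q0; q3-a->q4; q3-b->q5; q4-a->q4; q4-b->q5; q5-a->q3; q5-b->q6; q6-a->q3; q6-b->q6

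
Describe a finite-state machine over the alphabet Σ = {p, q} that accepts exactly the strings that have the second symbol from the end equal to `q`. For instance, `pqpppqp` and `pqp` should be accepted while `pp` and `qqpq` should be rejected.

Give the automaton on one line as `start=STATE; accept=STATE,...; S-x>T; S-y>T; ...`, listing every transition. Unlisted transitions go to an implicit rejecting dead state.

A DFA must remember the last 2 symbols (since which symbol is second-to-last isn't known until the input ends). Use one state per possible window of the last ≤2 symbols; accept from those whose window starts with `q`.
7 states suffice.
        p   q  
>  S0   S1  S2 
   S1   S3  S4 
   S2   S5  S6 
   S3   S3  S4 
   S4   S5  S6 
 * S5   S3  S4 
 * S6   S5  S6 
(> = start, * = accepting)

start=S0; accept=S5,S6; S0-p>S1; S0-q>S2; S1-p>S3; S1-q>S4; S2-p>S5; S2-q>S6; S3-p>S3; S3-q>S4; S4-p>S5; S4-q>S6; S5-p>S3; S5-q>S4; S6-p>S5; S6-q>S6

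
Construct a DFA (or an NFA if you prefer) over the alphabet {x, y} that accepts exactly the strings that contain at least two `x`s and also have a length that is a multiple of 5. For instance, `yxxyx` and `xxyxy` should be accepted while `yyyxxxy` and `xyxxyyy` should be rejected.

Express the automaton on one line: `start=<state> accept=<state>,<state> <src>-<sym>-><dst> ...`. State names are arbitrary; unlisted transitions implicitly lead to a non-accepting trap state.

Run two small machines in parallel and take their product. The first has 4 states tracking the count of `x`s, saturating at 3; the second has 5 states tracking the input length modulo 5. A product state is a pair (one from each), accepting exactly when both do. After merging equivalent states the machine shrinks.
A 15-state machine:
          x    y  
>  q0     q1   q2 
   q1     q3   q4 
   q2     q4   q5 
   q3     q6   q6 
   q4     q6   q7 
   q5     q7   q8 
   q6     q9   q9 
   q7     q9  q10 
   q8    q10  q11 
   q9    q12  q12 
   q10   q12  q13 
   q11   q13   q0 
 * q12   q14  q14 
   q13   q14   q1 
   q14    q3   q3 
(> = start, * = accepting)

start=q0 accept=q12 q0-x->q1 q0-y->q2 q1-x->q3 q1-y->q4 q2-x->q4 q2-y->q5 q3-x->q6 q3-y->q6 q4-x->q6 q4-y->q7 q5-x->q7 q5-y->q8 q6-x->q9 q6-y->q9 q7-x->q9 q7-y->q10 q8-x->q10 q8-y->q11 q9-x->q12 q9-y->q12 q10-x->q12 q10-y->q13 q11-x->q13 q11-y->q0 q12-x->q14 q12-y->q14 q13-x->q14 q13-y->q1 q14-x->q3 q14-y->q3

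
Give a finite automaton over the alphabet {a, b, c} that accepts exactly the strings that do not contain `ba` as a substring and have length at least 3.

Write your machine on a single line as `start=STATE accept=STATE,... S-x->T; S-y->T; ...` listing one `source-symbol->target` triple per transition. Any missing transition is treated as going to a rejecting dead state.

Handle the two conditions separately and then intersect. One (3 states) tracks partial matches of the forbidden pattern `ba`; the other (5 states) tracks the input length, saturating at 4. Each combined state is a pair, one component from each; accept when both components accept.
12 states suffice.
          a    b    c  
>  q0     q1   q2   q1 
   q1     q3   q4   q3 
   q2     q5   q4   q3 
   q3     q6   q7   q6 
   q4     q8   q7   q6 
   q5     q8   q8   q8 
 * q6     q9  q10   q9 
 * q7    q11  q10   q9 
   q8    q11  q11  q11 
 * q9     q9  q10   q9 
 * q10   q11  q10   q9 
   q11   q11  q11  q11 
(> = start, * = accepting)

start=q0; accept=q6,q7,q9,q10; q0-a->q1; q0-b->q2; q0-c->q1; q1-a->q3; q1-b->q4; q1-c->q3; q2-a->q5; q2-b->q4; q2-c->q3; q3-a->q6; q3-b->q7; q3-c->q6; q4-a->q8; q4-b->q7; q4-c->q6; q5-a->q8; q5-b->q8; q5-c->q8; q6-a->q9; q6-b->q10; q6-c->q9; q7-a->q11; q7-b->q10; q7-c->q9; q8-a->q11; q8-b->q11; q8-c->q11; q9-a->q9; q9-b->q10; q9-c->q9; q10-a->q11; q10-b->q10; q10-c->q9; q11-a->q11; q11-b->q11; q11-c->q11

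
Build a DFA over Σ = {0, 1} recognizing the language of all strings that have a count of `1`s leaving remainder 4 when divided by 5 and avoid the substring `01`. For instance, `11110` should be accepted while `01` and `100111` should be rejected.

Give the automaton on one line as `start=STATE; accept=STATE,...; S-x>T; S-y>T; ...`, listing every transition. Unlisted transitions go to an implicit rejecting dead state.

start=q0; accept=q11,q13; q0-0>q1; q0-1>q2; q1-0>q1; q1-1>q3; q2-0>q4; q2-1>q5; q3-0>q3; q3-1>q6; q4-0>q4; q4-1>q6; q5-0>q7; q5-1>q8; q6-0>q6; q6-1>q9; q7-0>q7; q7-1>q9; q8-0>q10; q8-1>q11; q9-0>q9; q9-1>q12; q10-0>q10; q10-1>q12; q11-0>q13; q11-1>q0; q12-0>q12; q12-1>q14; q13-0>q13; q13-1>q14; q14-0>q14; q14-1>q3

Handle the two conditions separately and then intersect. The first has 5 states tracking the count of `1`s modulo 5; the second has 3 states tracking partial matches of the forbidden pattern `01`. A product state is a pair (one from each), accepting exactly when both do.
          0    1  
>  q0     q1   q2 
   q1     q1   q3 
   q2     q4   q5 
   q3     q3   q6 
   q4     q4   q6 
   q5     q7   q8 
   q6     q6   q9 
   q7     q7   q9 
   q8    q10  q11 
   q9     q9  q12 
   q10   q10  q12 
 * q11   q13   q0 
   q12   q12  q14 
 * q13   q13  q14 
   q14   q14   q3 
(> = start, * = accepting)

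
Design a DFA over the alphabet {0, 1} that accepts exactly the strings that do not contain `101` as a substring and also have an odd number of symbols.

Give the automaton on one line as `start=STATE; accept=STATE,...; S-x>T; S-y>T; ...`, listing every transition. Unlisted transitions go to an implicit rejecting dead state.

start=q0; accept=q1,q2,q5; q0-0>q1; q0-1>q2; q1-0>q0; q1-1>q3; q2-0>q4; q2-1>q3; q3-0>q5; q3-1>q2; q4-0>q1; q4-1>q6; q5-0>q0; q5-1>q7; q6-0>q7; q6-1>q7; q7-0>q6; q7-1>q6

Run two small machines in parallel and take their product. The first has 4 states tracking partial matches of the forbidden pattern `101`; the second has 2 states tracking the input length modulo 2. A product state is a pair (one from each), accepting exactly when both do.
        0   1  
>  q0   q1  q2 
 * q1   q0  q3 
 * q2   q4  q3 
   q3   q5  q2 
   q4   q1  q6 
 * q5   q0  q7 
   q6   q7  q7 
   q7   q6  q6 
(> = start, * = accepting)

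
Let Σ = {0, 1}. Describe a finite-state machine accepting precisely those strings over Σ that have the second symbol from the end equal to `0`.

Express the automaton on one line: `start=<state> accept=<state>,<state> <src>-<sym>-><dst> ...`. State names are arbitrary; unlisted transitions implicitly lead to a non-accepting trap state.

A DFA must remember the last 2 symbols (since which symbol is second-to-last isn't known until the input ends). Use one state per possible window of the last ≤2 symbols; accept from those whose window starts with `0`.
With 7 states:
        0   1  
>  q0   q1  q2 
   q1   q3  q4 
   q2   q5  q6 
 * q3   q3  q4 
 * q4   q5  q6 
   q5   q3  q4 
   q6   q5  q6 
(> = start, * = accepting)

start=q0 accept=q3,q4 q0-0->q1 q0-1->q2 q1-0->q3 q1-1->q4 q2-0->q5 q2-1->q6 q3-0->q3 q3-1->q4 q4-0->q5 q4-1->q6 q5-0->q3 q5-1->q4 q6-0->q5 q6-1->q6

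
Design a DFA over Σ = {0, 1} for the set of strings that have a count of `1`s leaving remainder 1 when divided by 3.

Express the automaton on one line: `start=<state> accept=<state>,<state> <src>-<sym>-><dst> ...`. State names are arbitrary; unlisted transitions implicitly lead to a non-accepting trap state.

The only thing that matters is how many `1`s have appeared, reduced mod 3. Use one state per residue: s0 for 0, …, s2 for 2. Reading `1` moves to the next residue; anything else stays put. s1 is accepting.
With 3 states:
        0   1  
>  s0   s0  s1 
 * s1   s1  s2 
   s2   s2  s0 
(> = start, * = accepting)

start=s0 accept=s1 s0-0->s0 s0-1->s1 s1-0->s1 s1-1->s2 s2-0->s2 s2-1->s0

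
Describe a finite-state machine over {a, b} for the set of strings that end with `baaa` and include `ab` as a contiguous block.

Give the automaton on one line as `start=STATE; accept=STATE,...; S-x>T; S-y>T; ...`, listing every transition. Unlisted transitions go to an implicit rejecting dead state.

start=q0; accept=q5; q0-a>q1; q0-b>q0; q1-a>q1; q1-b>q2; q2-a>q3; q2-b>q2; q3-a>q4; q3-b>q2; q4-a>q5; q4-b>q2; q5-a>q1; q5-b>q2

Run two small machines in parallel and take their product. One (5 states) tracks how much of the suffix `baaa` has currently been matched; the other (3 states) tracks whether and how much of `ab` has been seen. Each combined state is a pair, one component from each; accept when both components accept. Equivalent product states are then merged.
With 6 states:
        a   b  
>  q0   q1  q0 
   q1   q1  q2 
   q2   q3  q2 
   q3   q4  q2 
   q4   q5  q2 
 * q5   q1  q2 
(> = start, * = accepting)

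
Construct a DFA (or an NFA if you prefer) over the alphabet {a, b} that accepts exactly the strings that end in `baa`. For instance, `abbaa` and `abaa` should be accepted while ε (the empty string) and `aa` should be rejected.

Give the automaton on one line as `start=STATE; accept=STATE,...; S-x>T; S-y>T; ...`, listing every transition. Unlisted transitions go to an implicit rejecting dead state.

start=q0; accept=q3; q0-a>q0; q0-b>q1; q1-a>q2; q1-b>q1; q2-a>q3; q2-b>q1; q3-a>q0; q3-b>q1

Remember how much of `baa` the current input suffix matches. State q0 means no match yet; q1 means the last symbol is `b`; q2 means the last 2 symbols are `ba`; q3 means the last 3 symbols are `baa`. Only q3 accepts. On a mismatch, fall back to the longest proper suffix that is still a prefix of `baa`.
        a   b  
>  q0   q0  q1 
   q1   q2  q1 
   q2   q3  q1 
 * q3   q0  q1 
(> = start, * = accepting)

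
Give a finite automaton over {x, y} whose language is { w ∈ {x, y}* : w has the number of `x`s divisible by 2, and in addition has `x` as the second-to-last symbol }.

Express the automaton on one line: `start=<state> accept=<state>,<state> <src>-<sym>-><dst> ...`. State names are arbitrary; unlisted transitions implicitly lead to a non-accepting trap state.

start=q0 accept=q2,q4 q0-x->q1 q0-y->q0 q1-x->q2 q1-y->q3 q2-x->q1 q2-y->q4 q3-x->q5 q3-y->q3 q4-x->q1 q4-y->q0 q5-x->q1 q5-y->q4

Build one automaton per condition and run them in lockstep. The first has 2 states tracking the count of `x`s modulo 2; the second has 7 states tracking the last 2 symbols read. A product state is a pair (one from each), accepting exactly when both do. Equivalent product states are then merged.
A 6-state machine:
        x   y  
>  q0   q1  q0 
   q1   q2  q3 
 * q2   q1  q4 
   q3   q5  q3 
 * q4   q1  q0 
   q5   q1  q4 
(> = start, * = accepting)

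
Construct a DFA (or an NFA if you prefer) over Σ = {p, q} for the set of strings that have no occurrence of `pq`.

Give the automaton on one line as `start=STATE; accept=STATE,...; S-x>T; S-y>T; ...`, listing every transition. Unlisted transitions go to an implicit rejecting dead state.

start=S0; accept=S0,S1; S0-p>S1; S0-q>S0; S1-p>S1; S1-q>S2; S2-p>S2; S2-q>S2

This is the complement of 'contains `pq`'. Use the same substring-matching states — S0 through S2 holding how much of `pq` has just been matched — but flip the accepting set: everything except the trap S2 accepts.
With 3 states:
        p   q  
>* S0   S1  S0 
 * S1   S1  S2 
   S2   S2  S2 
(> = start, * = accepting)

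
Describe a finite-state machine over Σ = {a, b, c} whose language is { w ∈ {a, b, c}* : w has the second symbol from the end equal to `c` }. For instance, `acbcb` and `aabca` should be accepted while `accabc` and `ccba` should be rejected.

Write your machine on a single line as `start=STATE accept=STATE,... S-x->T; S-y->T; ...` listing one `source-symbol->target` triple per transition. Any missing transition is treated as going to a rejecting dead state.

A DFA must remember the last 2 symbols (since which symbol is second-to-last isn't known until the input ends). Use one state per possible window of the last ≤2 symbols; accept from those whose window starts with `c`.
          a    b    c  
>  q0     q1   q2   q3 
   q1     q4   q5   q6 
   q2     q7   q8   q9 
   q3    q10  q11  q12 
   q4     q4   q5   q6 
   q5     q7   q8   q9 
   q6    q10  q11  q12 
   q7     q4   q5   q6 
   q8     q7   q8   q9 
   q9    q10  q11  q12 
 * q10    q4   q5   q6 
 * q11    q7   q8   q9 
 * q12   q10  q11  q12 
(> = start, * = accepting)

start=q0; accept=q10,q11,q12; q0-a->q1; q0-b->q2; q0-c->q3; q1-a->q4; q1-b->q5; q1-c->q6; q2-a->q7; q2-b->q8; q2-c->q9; q3-a->q10; q3-b->q11; q3-c->q12; q4-a->q4; q4-b->q5; q4-c->q6; q5-a->q7; q5-b->q8; q5-c->q9; q6-a->q10; q6-b->q11; q6-c->q12; q7-a->q4; q7-b->q5; q7-c->q6; q8-a->q7; q8-b->q8; q8-c->q9; q9-a->q10; q9-b->q11; q9-c->q12; q10-a->q4; q10-b->q5; q10-c->q6; q11-a->q7; q11-b->q8; q11-c->q9; q12-a->q10; q12-b->q11; q12-c->q12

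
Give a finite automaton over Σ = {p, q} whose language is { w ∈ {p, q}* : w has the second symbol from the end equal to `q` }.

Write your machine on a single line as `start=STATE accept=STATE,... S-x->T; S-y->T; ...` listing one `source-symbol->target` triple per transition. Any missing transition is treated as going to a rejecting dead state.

start=S0; accept=S5,S6; S0-p->S1; S0-q->S2; S1-p->S3; S1-q->S4; S2-p->S5; S2-q->S6; S3-p->S3; S3-q->S4; S4-p->S5; S4-q->S6; S5-p->S3; S5-q->S4; S6-p->S5; S6-q->S6

Because acceptance depends on a position counted from the end, the machine has to buffer the most recent 2 symbols. Make each state the string of the last up-to-2 symbols read; on input `x` shift the window left and append `x`. Accept when the buffered window has length 2 and begins with `q`.
        p   q  
>  S0   S1  S2 
   S1   S3  S4 
   S2   S5  S6 
   S3   S3  S4 
   S4   S5  S6 
 * S5   S3  S4 
 * S6   S5  S6 
(> = start, * = accepting)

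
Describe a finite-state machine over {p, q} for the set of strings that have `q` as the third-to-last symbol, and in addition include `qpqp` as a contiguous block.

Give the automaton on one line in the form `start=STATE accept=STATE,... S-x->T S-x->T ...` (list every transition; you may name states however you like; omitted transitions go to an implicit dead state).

start=A accept=F,G,K,L A-p->A A-q->B B-p->C B-q->B C-p->A C-q->D D-p->E D-q->B E-p->F E-q->G F-p->H F-q->I G-p->E G-q->J H-p->H H-q->I I-p->E I-q->J J-p->K J-q->L K-p->F K-q->G L-p->K L-q->L

Build one automaton per condition and run them in lockstep. One (15 states) tracks the last 3 symbols read; the other (5 states) tracks whether and how much of `qpqp` has been seen. Each combined state is a pair, one component from each; accept when both components accept. After merging equivalent states the machine shrinks.
A 12-state machine:
       p  q 
>  A   A  B 
   B   C  B 
   C   A  D 
   D   E  B 
   E   F  G 
 * F   H  I 
 * G   E  J 
   H   H  I 
   I   E  J 
   J   K  L 
 * K   F  G 
 * L   K  L 
(> = start, * = accepting)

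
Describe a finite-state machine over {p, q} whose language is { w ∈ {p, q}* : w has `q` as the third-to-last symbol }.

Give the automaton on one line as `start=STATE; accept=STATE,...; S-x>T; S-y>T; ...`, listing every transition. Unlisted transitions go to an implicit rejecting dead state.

start=S0; accept=S11,S12,S13,S14; S0-p>S1; S0-q>S2; S1-p>S3; S1-q>S4; S2-p>S5; S2-q>S6; S3-p>S7; S3-q>S8; S4-p>S9; S4-q>S10; S5-p>S11; S5-q>S12; S6-p>S13; S6-q>S14; S7-p>S7; S7-q>S8; S8-p>S9; S8-q>S10; S9-p>S11; S9-q>S12; S10-p>S13; S10-q>S14; S11-p>S7; S11-q>S8; S12-p>S9; S12-q>S10; S13-p>S11; S13-q>S12; S14-p>S13; S14-q>S14

Because acceptance depends on a position counted from the end, the machine has to buffer the most recent 3 symbols. Make each state the string of the last up-to-3 symbols read; on input `x` shift the window left and append `x`. Accept when the buffered window has length 3 and begins with `q`.
15 states suffice.
          p    q  
>  S0     S1   S2 
   S1     S3   S4 
   S2     S5   S6 
   S3     S7   S8 
   S4     S9  S10 
   S5    S11  S12 
   S6    S13  S14 
   S7     S7   S8 
   S8     S9  S10 
   S9    S11  S12 
   S10   S13  S14 
 * S11    S7   S8 
 * S12    S9  S10 
 * S13   S11  S12 
 * S14   S13  S14 
(> = start, * = accepting)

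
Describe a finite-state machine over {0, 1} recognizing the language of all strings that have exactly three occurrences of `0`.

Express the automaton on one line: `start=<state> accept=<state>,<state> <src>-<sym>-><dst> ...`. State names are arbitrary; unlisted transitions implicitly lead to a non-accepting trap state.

start=s0 accept=s3 s0-0->s1 s0-1->s0 s1-0->s2 s1-1->s1 s2-0->s3 s2-1->s2 s3-0->s4 s3-1->s3 s4-0->s4 s4-1->s4

Count `0`s, saturating at 4: states s0 through s3 mean 0 through 3 `0`s seen; s4 means more than 3. Each `0` increments (capped at s4); other symbols loop. Accept from {s3}.
        0   1  
>  s0   s1  s0 
   s1   s2  s1 
   s2   s3  s2 
 * s3   s4  s3 
   s4   s4  s4 
(> = start, * = accepting)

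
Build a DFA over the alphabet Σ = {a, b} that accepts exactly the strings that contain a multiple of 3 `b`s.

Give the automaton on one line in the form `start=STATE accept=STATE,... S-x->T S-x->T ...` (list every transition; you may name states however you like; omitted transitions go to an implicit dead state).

start=s0 accept=s0 s0-a->s0 s0-b->s1 s1-a->s1 s1-b->s2 s2-a->s2 s2-b->s0

The only thing that matters is how many `b`s have appeared, reduced mod 3. Use one state per residue: s0 for 0, …, s2 for 2. Reading `b` moves to the next residue; anything else stays put. s0 is accepting.
A 3-state machine:
        a   b  
>* s0   s0  s1 
   s1   s1  s2 
   s2   s2  s0 
(> = start, * = accepting)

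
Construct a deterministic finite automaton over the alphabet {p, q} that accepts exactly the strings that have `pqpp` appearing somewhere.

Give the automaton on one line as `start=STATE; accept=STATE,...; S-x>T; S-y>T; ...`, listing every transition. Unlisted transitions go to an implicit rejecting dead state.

start=s0; accept=s4; s0-p>s1; s0-q>s0; s1-p>s1; s1-q>s2; s2-p>s3; s2-q>s0; s3-p>s4; s3-q>s2; s4-p>s4; s4-q>s4

Track how much of `pqpp` has been matched so far: state s0 is no progress, s4 is the absorbing accept state reached once `pqpp` has occurred. Intermediate states record partial matches; on a mismatch, fall back to the longest reusable overlap.
        p   q  
>  s0   s1  s0 
   s1   s1  s2 
   s2   s3  s0 
   s3   s4  s2 
 * s4   s4  s4 
(> = start, * = accepting)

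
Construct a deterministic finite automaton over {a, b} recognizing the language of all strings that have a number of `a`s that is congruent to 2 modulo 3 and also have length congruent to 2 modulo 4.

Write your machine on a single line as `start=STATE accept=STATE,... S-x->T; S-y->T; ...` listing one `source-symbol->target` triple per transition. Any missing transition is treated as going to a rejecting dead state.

Run two small machines in parallel and take their product. One (3 states) tracks the count of `a`s modulo 3; the other (4 states) tracks the input length modulo 4. Each combined state is a pair, one component from each; accept when both components accept.
A 12-state machine:
          a    b  
>  s0     s1   s2 
   s1     s3   s4 
   s2     s4   s5 
 * s3     s6   s7 
   s4     s7   s8 
   s5     s8   s6 
   s6     s9   s0 
   s7     s0  s10 
   s8    s10   s9 
   s9    s11   s1 
   s10    s2  s11 
   s11    s5   s3 
(> = start, * = accepting)

start=s0; accept=s3; s0-a->s1; s0-b->s2; s1-a->s3; s1-b->s4; s2-a->s4; s2-b->s5; s3-a->s6; s3-b->s7; s4-a->s7; s4-b->s8; s5-a->s8; s5-b->s6; s6-a->s9; s6-b->s0; s7-a->s0; s7-b->s10; s8-a->s10; s8-b->s9; s9-a->s11; s9-b->s1; s10-a->s2; s10-b->s11; s11-a->s5; s11-b->s3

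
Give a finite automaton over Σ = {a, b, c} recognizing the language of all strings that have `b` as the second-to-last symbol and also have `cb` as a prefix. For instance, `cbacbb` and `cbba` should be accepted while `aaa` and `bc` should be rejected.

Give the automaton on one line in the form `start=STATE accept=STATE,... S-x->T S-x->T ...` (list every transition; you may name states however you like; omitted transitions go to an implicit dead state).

start=s0 accept=s14,s15,s16 s0-a->s1 s0-b->s2 s0-c->s3 s1-a->s4 s1-b->s5 s1-c->s6 s2-a->s7 s2-b->s8 s2-c->s9 s3-a->s10 s3-b->s11 s3-c->s12 s4-a->s4 s4-b->s5 s4-c->s6 s5-a->s7 s5-b->s8 s5-c->s9 s6-a->s10 s6-b->s13 s6-c->s12 s7-a->s4 s7-b->s5 s7-c->s6 s8-a->s7 s8-b->s8 s8-c->s9 s9-a->s10 s9-b->s13 s9-c->s12 s10-a->s4 s10-b->s5 s10-c->s6 s11-a->s14 s11-b->s15 s11-c->s16 s12-a->s10 s12-b->s13 s12-c->s12 s13-a->s7 s13-b->s8 s13-c->s9 s14-a->s17 s14-b->s18 s14-c->s19 s15-a->s14 s15-b->s15 s15-c->s16 s16-a->s20 s16-b->s11 s16-c->s21 s17-a->s17 s17-b->s18 s17-c->s19 s18-a->s14 s18-b->s15 s18-c->s16 s19-a->s20 s19-b->s11 s19-c->s21 s20-a->s17 s20-b->s18 s20-c->s19 s21-a->s20 s21-b->s11 s21-c->s21

Run two small machines in parallel and take their product. One (13 states) tracks the last 2 symbols read; the other (4 states) tracks whether the input so far still matches the prefix `cb`. Each combined state is a pair, one component from each; accept when both components accept.
          a    b    c  
>  s0     s1   s2   s3 
   s1     s4   s5   s6 
   s2     s7   s8   s9 
   s3    s10  s11  s12 
   s4     s4   s5   s6 
   s5     s7   s8   s9 
   s6    s10  s13  s12 
   s7     s4   s5   s6 
   s8     s7   s8   s9 
   s9    s10  s13  s12 
   s10    s4   s5   s6 
   s11   s14  s15  s16 
   s12   s10  s13  s12 
   s13    s7   s8   s9 
 * s14   s17  s18  s19 
 * s15   s14  s15  s16 
 * s16   s20  s11  s21 
   s17   s17  s18  s19 
   s18   s14  s15  s16 
   s19   s20  s11  s21 
   s20   s17  s18  s19 
   s21   s20  s11  s21 
(> = start, * = accepting)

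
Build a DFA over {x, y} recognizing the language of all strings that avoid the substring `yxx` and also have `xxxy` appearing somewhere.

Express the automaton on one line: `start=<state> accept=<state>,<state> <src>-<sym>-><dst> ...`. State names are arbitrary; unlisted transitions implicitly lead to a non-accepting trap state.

Run two small machines in parallel and take their product. One (4 states) tracks partial matches of the forbidden pattern `yxx`; the other (5 states) tracks whether and how much of `xxxy` has been seen. Each combined state is a pair, one component from each; accept when both components accept.
With 13 states:
          x    y  
>  q0     q1   q2 
   q1     q3   q2 
   q2     q4   q2 
   q3     q5   q2 
   q4     q6   q2 
   q5     q5   q7 
   q6     q8   q9 
 * q7    q10   q7 
   q8     q8  q11 
   q9    q12   q9 
 * q10   q11   q7 
   q11   q11  q11 
   q12    q6   q9 
(> = start, * = accepting)

start=q0 accept=q7,q10 q0-x->q1 q0-y->q2 q1-x->q3 q1-y->q2 q2-x->q4 q2-y->q2 q3-x->q5 q3-y->q2 q4-x->q6 q4-y->q2 q5-x->q5 q5-y->q7 q6-x->q8 q6-y->q9 q7-x->q10 q7-y->q7 q8-x->q8 q8-y->q11 q9-x->q12 q9-y->q9 q10-x->q11 q10-y->q7 q11-x->q11 q11-y->q11 q12-x->q6 q12-y->q9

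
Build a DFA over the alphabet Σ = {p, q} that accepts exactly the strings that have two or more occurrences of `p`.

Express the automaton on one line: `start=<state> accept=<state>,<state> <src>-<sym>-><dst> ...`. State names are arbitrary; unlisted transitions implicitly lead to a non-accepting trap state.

start=S0 accept=S2,S3 S0-p->S1 S0-q->S0 S1-p->S2 S1-q->S1 S2-p->S3 S2-q->S2 S3-p->S3 S3-q->S3

Count `p`s, saturating at 3: states S0 through S2 mean 0 through 2 `p`s seen; S3 means more than 2. Each `p` increments (capped at S3); other symbols loop. Accept from {S2, S3}.
4 states suffice.
        p   q  
>  S0   S1  S0 
   S1   S2  S1 
 * S2   S3  S2 
 * S3   S3  S3 
(> = start, * = accepting)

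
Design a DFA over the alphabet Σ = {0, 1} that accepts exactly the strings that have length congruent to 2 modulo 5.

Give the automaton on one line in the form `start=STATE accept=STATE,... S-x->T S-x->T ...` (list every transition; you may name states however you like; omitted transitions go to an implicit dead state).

start=q0 accept=q2 q0-0->q1 q0-1->q1 q1-0->q2 q1-1->q2 q2-0->q3 q2-1->q3 q3-0->q4 q3-1->q4 q4-0->q0 q4-1->q0

Count input length modulo 5: every symbol advances one step around the cycle q0 → q1 → q2 → q3 → q4 → q0. Accept at q2.
With 5 states:
        0   1  
>  q0   q1  q1 
   q1   q2  q2 
 * q2   q3  q3 
   q3   q4  q4 
   q4   q0  q0 
(> = start, * = accepting)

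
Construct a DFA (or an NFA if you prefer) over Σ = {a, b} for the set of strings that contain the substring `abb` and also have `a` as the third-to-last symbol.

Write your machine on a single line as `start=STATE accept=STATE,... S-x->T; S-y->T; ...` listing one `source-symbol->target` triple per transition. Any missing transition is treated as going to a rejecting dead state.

Handle the two conditions separately and then intersect. The first has 4 states tracking whether and how much of `abb` has been seen; the second has 15 states tracking the last 3 symbols read. A product state is a pair (one from each), accepting exactly when both do. After merging equivalent states the machine shrinks.
An 11-state machine:
          a    b  
>  S0     S1   S0 
   S1     S1   S2 
   S2     S1   S3 
 * S3     S4   S5 
   S4     S6   S7 
   S5     S4   S5 
   S6     S8   S9 
   S7    S10   S3 
 * S8     S8   S9 
 * S9    S10   S3 
 * S10    S6   S7 
(> = start, * = accepting)

start=S0; accept=S3,S8,S9,S10; S0-a->S1; S0-b->S0; S1-a->S1; S1-b->S2; S2-a->S1; S2-b->S3; S3-a->S4; S3-b->S5; S4-a->S6; S4-b->S7; S5-a->S4; S5-b->S5; S6-a->S8; S6-b->S9; S7-a->S10; S7-b->S3; S8-a->S8; S8-b->S9; S9-a->S10; S9-b->S3; S10-a->S6; S10-b->S7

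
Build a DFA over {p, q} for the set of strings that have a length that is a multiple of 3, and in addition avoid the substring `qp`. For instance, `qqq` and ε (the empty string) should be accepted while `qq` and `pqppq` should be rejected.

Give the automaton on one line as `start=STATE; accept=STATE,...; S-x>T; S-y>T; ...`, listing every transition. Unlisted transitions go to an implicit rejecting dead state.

start=s0; accept=s0,s6; s0-p>s1; s0-q>s2; s1-p>s3; s1-q>s4; s2-p>s5; s2-q>s4; s3-p>s0; s3-q>s6; s4-p>s7; s4-q>s6; s5-p>s7; s5-q>s7; s6-p>s8; s6-q>s2; s7-p>s8; s7-q>s8; s8-p>s5; s8-q>s5

Build one automaton per condition and run them in lockstep. The first has 3 states tracking the input length modulo 3; the second has 3 states tracking partial matches of the forbidden pattern `qp`. A product state is a pair (one from each), accepting exactly when both do.
9 states suffice.
        p   q  
>* s0   s1  s2 
   s1   s3  s4 
   s2   s5  s4 
   s3   s0  s6 
   s4   s7  s6 
   s5   s7  s7 
 * s6   s8  s2 
   s7   s8  s8 
   s8   s5  s5 
(> = start, * = accepting)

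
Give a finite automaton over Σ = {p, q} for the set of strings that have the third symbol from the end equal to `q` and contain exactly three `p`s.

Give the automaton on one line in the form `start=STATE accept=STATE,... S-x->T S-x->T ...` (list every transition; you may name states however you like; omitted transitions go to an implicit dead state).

Run two small machines in parallel and take their product. One (15 states) tracks the last 3 symbols read; the other (5 states) tracks the count of `p`s, saturating at 4. Each combined state is a pair, one component from each; accept when both components accept. Minimizing collapses redundant product states.
With 16 states:
          p    q  
>  s0     s1   s0 
   s1     s2   s3 
   s2     s4   s5 
   s3     s6   s3 
   s4     s7   s8 
   s5     s9  s10 
   s6    s11   s5 
   s7     s7   s7 
   s8     s7  s12 
   s9     s7  s13 
   s10   s14  s10 
 * s11    s7   s8 
   s12    s7  s15 
 * s13    s7  s12 
 * s14    s7  s13 
 * s15    s7  s15 
(> = start, * = accepting)

start=s0 accept=s11,s13,s14,s15 s0-p->s1 s0-q->s0 s1-p->s2 s1-q->s3 s2-p->s4 s2-q->s5 s3-p->s6 s3-q->s3 s4-p->s7 s4-q->s8 s5-p->s9 s5-q->s10 s6-p->s11 s6-q->s5 s7-p->s7 s7-q->s7 s8-p->s7 s8-q->s12 s9-p->s7 s9-q->s13 s10-p->s14 s10-q->s10 s11-p->s7 s11-q->s8 s12-p->s7 s12-q->s15 s13-p->s7 s13-q->s12 s14-p->s7 s14-q->s13 s15-p->s7 s15-q->s15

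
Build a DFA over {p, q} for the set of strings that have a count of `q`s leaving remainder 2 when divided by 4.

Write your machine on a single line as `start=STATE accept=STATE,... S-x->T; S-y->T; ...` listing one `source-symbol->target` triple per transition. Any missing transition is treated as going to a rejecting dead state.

The only thing that matters is how many `q`s have appeared, reduced mod 4. Use one state per residue: s0 for 0, …, s3 for 3. Reading `q` moves to the next residue; anything else stays put. s2 is accepting.
4 states suffice.
        p   q  
>  s0   s0  s1 
   s1   s1  s2 
 * s2   s2  s3 
   s3   s3  s0 
(> = start, * = accepting)

start=s0; accept=s2; s0-p->s0; s0-q->s1; s1-p->s1; s1-q->s2; s2-p->s2; s2-q->s3; s3-p->s3; s3-q->s0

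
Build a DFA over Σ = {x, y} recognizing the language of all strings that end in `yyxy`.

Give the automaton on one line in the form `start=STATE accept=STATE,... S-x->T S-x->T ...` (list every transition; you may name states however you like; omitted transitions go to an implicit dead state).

Remember how much of `yyxy` the current input suffix matches. State s0 means no match yet; s1 means the last symbol is `y`; s2 means the last 2 symbols are `yy`; s3 means the last 3 symbols are `yyx`; s4 means the last 4 symbols are `yyxy`. Only s4 accepts. On a mismatch, fall back to the longest proper suffix that is still a prefix of `yyxy`.
        x   y  
>  s0   s0  s1 
   s1   s0  s2 
   s2   s3  s2 
   s3   s0  s4 
 * s4   s0  s2 
(> = start, * = accepting)

start=s0 accept=s4 s0-x->s0 s0-y->s1 s1-x->s0 s1-y->s2 s2-x->s3 s2-y->s2 s3-x->s0 s3-y->s4 s4-x->s0 s4-y->s2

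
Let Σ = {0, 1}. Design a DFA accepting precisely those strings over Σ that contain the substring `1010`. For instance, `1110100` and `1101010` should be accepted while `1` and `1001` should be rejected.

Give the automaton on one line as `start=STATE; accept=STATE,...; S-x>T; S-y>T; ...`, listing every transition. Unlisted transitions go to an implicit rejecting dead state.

start=q0; accept=q4; q0-0>q0; q0-1>q1; q1-0>q2; q1-1>q1; q2-0>q0; q2-1>q3; q3-0>q4; q3-1>q1; q4-0>q4; q4-1>q4

States q0..q3 record the length of the longest prefix of `1010` that matches the current input suffix. Reaching q4 means `1010` has been seen, and we stay there forever. Accept from q4.
5 states suffice.
        0   1  
>  q0   q0  q1 
   q1   q2  q1 
   q2   q0  q3 
   q3   q4  q1 
 * q4   q4  q4 
(> = start, * = accepting)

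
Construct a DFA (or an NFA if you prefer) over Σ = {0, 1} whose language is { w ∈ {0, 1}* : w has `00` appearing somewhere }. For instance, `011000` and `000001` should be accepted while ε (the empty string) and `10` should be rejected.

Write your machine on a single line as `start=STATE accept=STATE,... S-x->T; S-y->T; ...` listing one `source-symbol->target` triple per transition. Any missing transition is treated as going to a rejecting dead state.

Track how much of `00` has been matched so far: state q0 is no progress, q2 is the absorbing accept state reached once `00` has occurred. Intermediate states record partial matches; on a mismatch, fall back to the longest reusable overlap.
        0   1  
>  q0   q1  q0 
   q1   q2  q0 
 * q2   q2  q2 
(> = start, * = accepting)

start=q0; accept=q2; q0-0->q1; q0-1->q0; q1-0->q2; q1-1->q0; q2-0->q2; q2-1->q2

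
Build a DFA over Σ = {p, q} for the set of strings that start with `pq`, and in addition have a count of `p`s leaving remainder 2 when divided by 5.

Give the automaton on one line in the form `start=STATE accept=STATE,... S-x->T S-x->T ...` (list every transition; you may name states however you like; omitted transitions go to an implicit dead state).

start=S0 accept=S4 S0-p->S1 S0-q->S2 S1-p->S2 S1-q->S3 S2-p->S2 S2-q->S2 S3-p->S4 S3-q->S3 S4-p->S5 S4-q->S4 S5-p->S6 S5-q->S5 S6-p->S7 S6-q->S6 S7-p->S3 S7-q->S7

Handle the two conditions separately and then intersect. The first has 4 states tracking whether the input so far still matches the prefix `pq`; the second has 5 states tracking the count of `p`s modulo 5. A product state is a pair (one from each), accepting exactly when both do. Equivalent product states are then merged.
        p   q  
>  S0   S1  S2 
   S1   S2  S3 
   S2   S2  S2 
   S3   S4  S3 
 * S4   S5  S4 
   S5   S6  S5 
   S6   S7  S6 
   S7   S3  S7 
(> = start, * = accepting)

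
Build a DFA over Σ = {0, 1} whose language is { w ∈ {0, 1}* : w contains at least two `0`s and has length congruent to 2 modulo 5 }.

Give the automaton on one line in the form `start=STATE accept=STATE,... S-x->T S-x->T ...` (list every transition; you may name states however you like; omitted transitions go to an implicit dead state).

Run two small machines in parallel and take their product. One (4 states) tracks the count of `0`s, saturating at 3; the other (5 states) tracks the input length modulo 5. Each combined state is a pair, one component from each; accept when both components accept. After merging equivalent states the machine shrinks.
With 15 states:
          0    1  
>  S0     S1   S2 
   S1     S3   S4 
   S2     S4   S5 
 * S3     S6   S6 
   S4     S6   S7 
   S5     S7   S8 
   S6     S9   S9 
   S7     S9  S10 
   S8    S10  S11 
   S9    S12  S12 
   S10   S12  S13 
   S11   S13   S0 
   S12   S14  S14 
   S13   S14   S1 
   S14    S3   S3 
(> = start, * = accepting)

start=S0 accept=S3 S0-0->S1 S0-1->S2 S1-0->S3 S1-1->S4 S2-0->S4 S2-1->S5 S3-0->S6 S3-1->S6 S4-0->S6 S4-1->S7 S5-0->S7 S5-1->S8 S6-0->S9 S6-1->S9 S7-0->S9 S7-1->S10 S8-0->S10 S8-1->S11 S9-0->S12 S9-1->S12 S10-0->S12 S10-1->S13 S11-0->S13 S11-1->S0 S12-0->S14 S12-1->S14 S13-0->S14 S13-1->S1 S14-0->S3 S14-1->S3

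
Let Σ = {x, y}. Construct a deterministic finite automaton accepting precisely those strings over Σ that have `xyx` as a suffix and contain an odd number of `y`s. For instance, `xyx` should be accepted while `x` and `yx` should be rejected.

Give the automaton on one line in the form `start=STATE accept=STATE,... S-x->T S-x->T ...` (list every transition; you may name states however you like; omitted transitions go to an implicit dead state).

start=q0 accept=q4 q0-x->q1 q0-y->q2 q1-x->q1 q1-y->q3 q2-x->q2 q2-y->q0 q3-x->q4 q3-y->q0 q4-x->q2 q4-y->q0

Build one automaton per condition and run them in lockstep. The first has 4 states tracking how much of the suffix `xyx` has currently been matched; the second has 2 states tracking the count of `y`s modulo 2. A product state is a pair (one from each), accepting exactly when both do. Equivalent product states are then merged.
With 5 states:
        x   y  
>  q0   q1  q2 
   q1   q1  q3 
   q2   q2  q0 
   q3   q4  q0 
 * q4   q2  q0 
(> = start, * = accepting)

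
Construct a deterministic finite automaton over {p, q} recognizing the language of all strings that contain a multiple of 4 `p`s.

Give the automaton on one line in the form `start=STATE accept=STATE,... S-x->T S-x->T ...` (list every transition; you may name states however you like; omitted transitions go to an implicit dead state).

start=S0 accept=S0 S0-p->S1 S0-q->S0 S1-p->S2 S1-q->S1 S2-p->S3 S2-q->S2 S3-p->S0 S3-q->S3

Keep the running count of `p`s modulo 4: each `p` advances along the cycle S0 → S1 → S2 → S3 → S0 while other symbols loop. Accept at S0.
A 4-state machine:
        p   q  
>* S0   S1  S0 
   S1   S2  S1 
   S2   S3  S2 
   S3   S0  S3 
(> = start, * = accepting)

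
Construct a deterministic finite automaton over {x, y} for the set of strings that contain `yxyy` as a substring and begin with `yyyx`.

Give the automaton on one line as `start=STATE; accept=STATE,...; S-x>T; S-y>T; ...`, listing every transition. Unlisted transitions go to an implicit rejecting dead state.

Run two small machines in parallel and take their product. One (5 states) tracks whether and how much of `yxyy` has been seen; the other (6 states) tracks whether the input so far still matches the prefix `yyyx`. Each combined state is a pair, one component from each; accept when both components accept. After merging equivalent states the machine shrinks.
A 10-state machine:
        x   y  
>  S0   S1  S2 
   S1   S1  S1 
   S2   S1  S3 
   S3   S1  S4 
   S4   S5  S1 
   S5   S6  S7 
   S6   S6  S8 
   S7   S5  S9 
   S8   S5  S8 
 * S9   S9  S9 
(> = start, * = accepting)

start=S0; accept=S9; S0-x>S1; S0-y>S2; S1-x>S1; S1-y>S1; S2-x>S1; S2-y>S3; S3-x>S1; S3-y>S4; S4-x>S5; S4-y>S1; S5-x>S6; S5-y>S7; S6-x>S6; S6-y>S8; S7-x>S5; S7-y>S9; S8-x>S5; S8-y>S8; S9-x>S9; S9-y>S9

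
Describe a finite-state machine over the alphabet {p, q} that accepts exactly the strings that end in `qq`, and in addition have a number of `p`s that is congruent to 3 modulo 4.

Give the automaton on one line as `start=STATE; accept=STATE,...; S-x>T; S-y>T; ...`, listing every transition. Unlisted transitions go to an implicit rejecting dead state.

Handle the two conditions separately and then intersect. One (3 states) tracks how much of the suffix `qq` has currently been matched; the other (4 states) tracks the count of `p`s modulo 4. Each combined state is a pair, one component from each; accept when both components accept.
With 12 states:
          p    q  
>  S0     S1   S2 
   S1     S3   S4 
   S2     S1   S5 
   S3     S6   S7 
   S4     S3   S8 
   S5     S1   S5 
   S6     S0   S9 
   S7     S6  S10 
   S8     S3   S8 
   S9     S0  S11 
   S10    S6  S10 
 * S11    S0  S11 
(> = start, * = accepting)

start=S0; accept=S11; S0-p>S1; S0-q>S2; S1-p>S3; S1-q>S4; S2-p>S1; S2-q>S5; S3-p>S6; S3-q>S7; S4-p>S3; S4-q>S8; S5-p>S1; S5-q>S5; S6-p>S0; S6-q>S9; S7-p>S6; S7-q>S10; S8-p>S3; S8-q>S8; S9-p>S0; S9-q>S11; S10-p>S6; S10-q>S10; S11-p>S0; S11-q>S11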